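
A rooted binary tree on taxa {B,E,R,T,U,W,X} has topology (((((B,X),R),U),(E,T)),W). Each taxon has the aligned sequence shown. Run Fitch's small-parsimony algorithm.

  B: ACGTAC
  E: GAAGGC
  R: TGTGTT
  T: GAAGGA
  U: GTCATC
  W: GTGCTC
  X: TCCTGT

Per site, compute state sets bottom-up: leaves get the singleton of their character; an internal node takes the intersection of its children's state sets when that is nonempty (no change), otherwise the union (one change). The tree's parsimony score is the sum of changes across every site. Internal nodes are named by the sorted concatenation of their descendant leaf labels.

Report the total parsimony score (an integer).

18

[col 0] BX: children B:{A}, X:{T} ∪→ {A,T}; cost 1
[col 0] BRX: children BX:{A,T}, R:{T} ∩→ {T}; cost 0
[col 0] BRUX: children BRX:{T}, U:{G} ∪→ {G,T}; cost 1
[col 0] ET: children E:{G}, T:{G} ∩→ {G}; cost 0
[col 0] BERTUX: children BRUX:{G,T}, ET:{G} ∩→ {G}; cost 0
[col 0] BERTUWX: children BERTUX:{G}, W:{G} ∩→ {G}; cost 0
[col 1] BX: children B:{C}, X:{C} ∩→ {C}; cost 0
[col 1] BRX: children BX:{C}, R:{G} ∪→ {C,G}; cost 1
[col 1] BRUX: children BRX:{C,G}, U:{T} ∪→ {C,G,T}; cost 1
[col 1] ET: children E:{A}, T:{A} ∩→ {A}; cost 0
[col 1] BERTUX: children BRUX:{C,G,T}, ET:{A} ∪→ {A,C,G,T}; cost 1
[col 1] BERTUWX: children BERTUX:{A,C,G,T}, W:{T} ∩→ {T}; cost 0
[col 2] BX: children B:{G}, X:{C} ∪→ {C,G}; cost 1
[col 2] BRX: children BX:{C,G}, R:{T} ∪→ {C,G,T}; cost 1
[col 2] BRUX: children BRX:{C,G,T}, U:{C} ∩→ {C}; cost 0
[col 2] ET: children E:{A}, T:{A} ∩→ {A}; cost 0
[col 2] BERTUX: children BRUX:{C}, ET:{A} ∪→ {A,C}; cost 1
[col 2] BERTUWX: children BERTUX:{A,C}, W:{G} ∪→ {A,C,G}; cost 1
[col 3] BX: children B:{T}, X:{T} ∩→ {T}; cost 0
[col 3] BRX: children BX:{T}, R:{G} ∪→ {G,T}; cost 1
[col 3] BRUX: children BRX:{G,T}, U:{A} ∪→ {A,G,T}; cost 1
[col 3] ET: children E:{G}, T:{G} ∩→ {G}; cost 0
[col 3] BERTUX: children BRUX:{A,G,T}, ET:{G} ∩→ {G}; cost 0
[col 3] BERTUWX: children BERTUX:{G}, W:{C} ∪→ {C,G}; cost 1
[col 4] BX: children B:{A}, X:{G} ∪→ {A,G}; cost 1
[col 4] BRX: children BX:{A,G}, R:{T} ∪→ {A,G,T}; cost 1
[col 4] BRUX: children BRX:{A,G,T}, U:{T} ∩→ {T}; cost 0
[col 4] ET: children E:{G}, T:{G} ∩→ {G}; cost 0
[col 4] BERTUX: children BRUX:{T}, ET:{G} ∪→ {G,T}; cost 1
[col 4] BERTUWX: children BERTUX:{G,T}, W:{T} ∩→ {T}; cost 0
[col 5] BX: children B:{C}, X:{T} ∪→ {C,T}; cost 1
[col 5] BRX: children BX:{C,T}, R:{T} ∩→ {T}; cost 0
[col 5] BRUX: children BRX:{T}, U:{C} ∪→ {C,T}; cost 1
[col 5] ET: children E:{C}, T:{A} ∪→ {A,C}; cost 1
[col 5] BERTUX: children BRUX:{C,T}, ET:{A,C} ∩→ {C}; cost 0
[col 5] BERTUWX: children BERTUX:{C}, W:{C} ∩→ {C}; cost 0
per-site changes: [2, 3, 4, 3, 3, 3]; total = 18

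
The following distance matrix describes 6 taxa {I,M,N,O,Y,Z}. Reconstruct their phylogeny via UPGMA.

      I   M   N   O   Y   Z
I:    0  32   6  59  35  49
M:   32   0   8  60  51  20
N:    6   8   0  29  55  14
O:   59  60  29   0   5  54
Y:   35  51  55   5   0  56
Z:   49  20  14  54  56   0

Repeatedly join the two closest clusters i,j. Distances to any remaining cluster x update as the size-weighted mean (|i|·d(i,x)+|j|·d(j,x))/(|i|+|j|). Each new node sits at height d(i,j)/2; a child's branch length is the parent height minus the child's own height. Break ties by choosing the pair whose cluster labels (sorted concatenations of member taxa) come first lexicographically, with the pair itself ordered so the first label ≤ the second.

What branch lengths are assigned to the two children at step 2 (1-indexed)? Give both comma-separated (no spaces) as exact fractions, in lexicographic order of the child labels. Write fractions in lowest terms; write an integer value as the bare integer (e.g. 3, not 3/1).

3,3

iteration 1: select O,Y (d=5); attach at lengths (5/2, 5/2); label the merged cluster OY
  updated: d(I,OY)=47, d(M,OY)=111/2, d(N,OY)=42, d(OY,Z)=55
iteration 2: select I,N (d=6); attach at lengths (3, 3); label the merged cluster IN
  updated: d(IN,M)=20, d(IN,OY)=89/2, d(IN,Z)=63/2
iteration 3: select IN,M (d=20); attach at lengths (7, 10); label the merged cluster IMN
  updated: d(IMN,OY)=289/6, d(IMN,Z)=83/3
iteration 4: select IMN,Z (d=83/3); attach at lengths (23/6, 83/6); label the merged cluster IMNZ
  updated: d(IMNZ,OY)=399/8
iteration 5: select IMNZ,OY (d=399/8); attach at lengths (533/48, 359/16); label the merged cluster IMNOYZ
final tree: ((((I:3,N:3):7,M:10):23/6,Z:83/6):533/48,(O:5/2,Y:5/2):359/16)
total length: 1901/24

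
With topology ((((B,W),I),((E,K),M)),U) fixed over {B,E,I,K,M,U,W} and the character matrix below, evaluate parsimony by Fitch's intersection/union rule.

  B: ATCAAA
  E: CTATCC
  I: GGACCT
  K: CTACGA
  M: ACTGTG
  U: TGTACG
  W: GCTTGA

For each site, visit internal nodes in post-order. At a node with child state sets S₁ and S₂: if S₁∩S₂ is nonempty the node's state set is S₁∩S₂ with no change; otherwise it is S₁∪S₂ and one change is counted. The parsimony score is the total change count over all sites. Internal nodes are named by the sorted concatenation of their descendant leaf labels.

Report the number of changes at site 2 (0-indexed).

3

site 0, node BW: B={A} ∪ W={G} → {A,G} (+1)
site 0, node BIW: BW={A,G} ∩ I={G} → {G} (+0)
site 0, node EK: E={C} ∩ K={C} → {C} (+0)
site 0, node EKM: EK={C} ∪ M={A} → {A,C} (+1)
site 0, node BEIKMW: BIW={G} ∪ EKM={A,C} → {A,C,G} (+1)
site 0, node BEIKMUW: BEIKMW={A,C,G} ∪ U={T} → {A,C,G,T} (+1)
site 1, node BW: B={T} ∪ W={C} → {C,T} (+1)
site 1, node BIW: BW={C,T} ∪ I={G} → {C,G,T} (+1)
site 1, node EK: E={T} ∩ K={T} → {T} (+0)
site 1, node EKM: EK={T} ∪ M={C} → {C,T} (+1)
site 1, node BEIKMW: BIW={C,G,T} ∩ EKM={C,T} → {C,T} (+0)
site 1, node BEIKMUW: BEIKMW={C,T} ∪ U={G} → {C,G,T} (+1)
site 2, node BW: B={C} ∪ W={T} → {C,T} (+1)
site 2, node BIW: BW={C,T} ∪ I={A} → {A,C,T} (+1)
site 2, node EK: E={A} ∩ K={A} → {A} (+0)
site 2, node EKM: EK={A} ∪ M={T} → {A,T} (+1)
site 2, node BEIKMW: BIW={A,C,T} ∩ EKM={A,T} → {A,T} (+0)
site 2, node BEIKMUW: BEIKMW={A,T} ∩ U={T} → {T} (+0)
site 3, node BW: B={A} ∪ W={T} → {A,T} (+1)
site 3, node BIW: BW={A,T} ∪ I={C} → {A,C,T} (+1)
site 3, node EK: E={T} ∪ K={C} → {C,T} (+1)
site 3, node EKM: EK={C,T} ∪ M={G} → {C,G,T} (+1)
site 3, node BEIKMW: BIW={A,C,T} ∩ EKM={C,G,T} → {C,T} (+0)
site 3, node BEIKMUW: BEIKMW={C,T} ∪ U={A} → {A,C,T} (+1)
site 4, node BW: B={A} ∪ W={G} → {A,G} (+1)
site 4, node BIW: BW={A,G} ∪ I={C} → {A,C,G} (+1)
site 4, node EK: E={C} ∪ K={G} → {C,G} (+1)
site 4, node EKM: EK={C,G} ∪ M={T} → {C,G,T} (+1)
site 4, node BEIKMW: BIW={A,C,G} ∩ EKM={C,G,T} → {C,G} (+0)
site 4, node BEIKMUW: BEIKMW={C,G} ∩ U={C} → {C} (+0)
site 5, node BW: B={A} ∩ W={A} → {A} (+0)
site 5, node BIW: BW={A} ∪ I={T} → {A,T} (+1)
site 5, node EK: E={C} ∪ K={A} → {A,C} (+1)
site 5, node EKM: EK={A,C} ∪ M={G} → {A,C,G} (+1)
site 5, node BEIKMW: BIW={A,T} ∩ EKM={A,C,G} → {A} (+0)
site 5, node BEIKMUW: BEIKMW={A} ∪ U={G} → {A,G} (+1)
per-site changes: [4, 4, 3, 5, 4, 4]; total = 24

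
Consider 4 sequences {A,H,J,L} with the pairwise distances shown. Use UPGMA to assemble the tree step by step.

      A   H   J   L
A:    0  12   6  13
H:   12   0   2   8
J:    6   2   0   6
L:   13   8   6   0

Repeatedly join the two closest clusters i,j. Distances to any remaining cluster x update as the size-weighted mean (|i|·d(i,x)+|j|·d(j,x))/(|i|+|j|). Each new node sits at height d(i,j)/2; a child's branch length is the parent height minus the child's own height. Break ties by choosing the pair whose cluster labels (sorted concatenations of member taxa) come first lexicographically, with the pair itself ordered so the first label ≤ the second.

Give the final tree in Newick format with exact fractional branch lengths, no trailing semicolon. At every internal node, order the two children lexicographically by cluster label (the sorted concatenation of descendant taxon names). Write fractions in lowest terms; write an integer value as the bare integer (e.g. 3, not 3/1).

step 1: merge (H,J) at d=2; branch lengths H→1, J→1; new cluster HJ
  updated: d(A,HJ)=9, d(HJ,L)=7
step 2: merge (HJ,L) at d=7; branch lengths HJ→5/2, L→7/2; new cluster HJL
  updated: d(A,HJL)=31/3
step 3: merge (A,HJL) at d=31/3; branch lengths A→31/6, HJL→5/3; new cluster AHJL
final tree: (A:31/6,((H:1,J:1):5/2,L:7/2):5/3)
total length: 89/6

(A:31/6,((H:1,J:1):5/2,L:7/2):5/3)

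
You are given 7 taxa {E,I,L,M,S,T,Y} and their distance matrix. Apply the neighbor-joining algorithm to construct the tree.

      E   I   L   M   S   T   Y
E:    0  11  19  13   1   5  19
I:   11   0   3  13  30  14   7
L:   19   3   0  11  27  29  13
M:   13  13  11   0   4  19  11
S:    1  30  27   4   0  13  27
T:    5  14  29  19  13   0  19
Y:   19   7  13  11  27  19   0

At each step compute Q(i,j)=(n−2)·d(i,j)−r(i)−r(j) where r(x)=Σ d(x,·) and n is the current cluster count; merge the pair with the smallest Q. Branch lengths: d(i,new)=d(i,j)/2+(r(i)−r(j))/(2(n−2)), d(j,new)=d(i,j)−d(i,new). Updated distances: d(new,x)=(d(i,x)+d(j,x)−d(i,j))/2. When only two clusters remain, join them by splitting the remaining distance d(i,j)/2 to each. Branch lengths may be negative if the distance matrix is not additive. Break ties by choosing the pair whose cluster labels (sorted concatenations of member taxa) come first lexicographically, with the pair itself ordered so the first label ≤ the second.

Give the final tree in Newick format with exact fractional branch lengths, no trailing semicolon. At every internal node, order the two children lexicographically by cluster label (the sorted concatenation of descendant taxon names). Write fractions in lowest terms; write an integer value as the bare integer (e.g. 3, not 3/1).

((((((E:-29/10,S:39/10):13/4,T:21/4):29/4,M:2):145/32,Y:147/32):125/32,I:-27/32):123/64,L:123/64)

1. join E+S (d=1, Q=-165) ⇒ ES; edges |E|=-29/10, |S|=39/10
  updated: d(ES,I)=20, d(ES,L)=45/2, d(ES,M)=8, d(ES,T)=17/2, d(ES,Y)=45/2
2. join ES+T (d=17/2, Q=-137) ⇒ EST; edges |ES|=13/4, |T|=21/4
  updated: d(EST,I)=51/4, d(EST,L)=43/2, d(EST,M)=37/4, d(EST,Y)=33/2
3. join EST+M (d=37/4, Q=-153/2) ⇒ EMST; edges |EST|=29/4, |M|=2
  updated: d(EMST,I)=33/4, d(EMST,L)=93/8, d(EMST,Y)=73/8
4. join EMST+Y (d=73/8, Q=-319/8) ⇒ EMSTY; edges |EMST|=145/32, |Y|=147/32
  updated: d(EMSTY,I)=49/16, d(EMSTY,L)=31/4
5. join EMSTY+I (d=49/16, Q=-221/16) ⇒ EIMSTY; edges |EMSTY|=125/32, |I|=-27/32
  updated: d(EIMSTY,L)=123/32
6. join EIMSTY+L (d=123/32) ⇒ EILMSTY; edges |EIMSTY|=123/64, |L|=123/64
final tree: ((((((E:-29/10,S:39/10):13/4,T:21/4):29/4,M:2):145/32,Y:147/32):125/32,I:-27/32):123/64,L:123/64)
total length: 1113/32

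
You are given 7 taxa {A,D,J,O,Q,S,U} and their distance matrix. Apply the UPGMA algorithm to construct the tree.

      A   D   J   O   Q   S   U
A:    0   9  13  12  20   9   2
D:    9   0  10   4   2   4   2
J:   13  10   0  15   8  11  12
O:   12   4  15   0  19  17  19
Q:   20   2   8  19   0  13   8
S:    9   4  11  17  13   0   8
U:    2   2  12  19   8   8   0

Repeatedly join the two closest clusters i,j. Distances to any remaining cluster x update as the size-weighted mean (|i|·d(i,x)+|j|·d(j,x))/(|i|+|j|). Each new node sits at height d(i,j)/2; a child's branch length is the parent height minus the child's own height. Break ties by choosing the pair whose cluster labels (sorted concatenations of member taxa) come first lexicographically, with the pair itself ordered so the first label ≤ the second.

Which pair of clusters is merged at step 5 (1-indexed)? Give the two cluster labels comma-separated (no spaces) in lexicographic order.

1. join A+U (d=2) ⇒ AU; edges |A|=1, |U|=1
  updated: d(AU,D)=11/2, d(AU,J)=25/2, d(AU,O)=31/2, d(AU,Q)=14, d(AU,S)=17/2
2. join D+Q (d=2) ⇒ DQ; edges |D|=1, |Q|=1
  updated: d(AU,DQ)=39/4, d(DQ,J)=9, d(DQ,O)=23/2, d(DQ,S)=17/2
3. join AU+S (d=17/2) ⇒ ASU; edges |AU|=13/4, |S|=17/4
  updated: d(ASU,DQ)=28/3, d(ASU,J)=12, d(ASU,O)=16
4. join DQ+J (d=9) ⇒ DJQ; edges |DQ|=7/2, |J|=9/2
  updated: d(ASU,DJQ)=92/9, d(DJQ,O)=38/3
5. join ASU+DJQ (d=92/9) ⇒ ADJQSU; edges |ASU|=31/36, |DJQ|=11/18
  updated: d(ADJQSU,O)=43/3
6. join ADJQSU+O (d=43/3) ⇒ ADJOQSU; edges |ADJQSU|=37/18, |O|=43/6
final tree: ((((A:1,U:1):13/4,S:17/4):31/36,((D:1,Q:1):7/2,J:9/2):11/18):37/18,O:43/6)
total length: 1087/36

ASU,DJQ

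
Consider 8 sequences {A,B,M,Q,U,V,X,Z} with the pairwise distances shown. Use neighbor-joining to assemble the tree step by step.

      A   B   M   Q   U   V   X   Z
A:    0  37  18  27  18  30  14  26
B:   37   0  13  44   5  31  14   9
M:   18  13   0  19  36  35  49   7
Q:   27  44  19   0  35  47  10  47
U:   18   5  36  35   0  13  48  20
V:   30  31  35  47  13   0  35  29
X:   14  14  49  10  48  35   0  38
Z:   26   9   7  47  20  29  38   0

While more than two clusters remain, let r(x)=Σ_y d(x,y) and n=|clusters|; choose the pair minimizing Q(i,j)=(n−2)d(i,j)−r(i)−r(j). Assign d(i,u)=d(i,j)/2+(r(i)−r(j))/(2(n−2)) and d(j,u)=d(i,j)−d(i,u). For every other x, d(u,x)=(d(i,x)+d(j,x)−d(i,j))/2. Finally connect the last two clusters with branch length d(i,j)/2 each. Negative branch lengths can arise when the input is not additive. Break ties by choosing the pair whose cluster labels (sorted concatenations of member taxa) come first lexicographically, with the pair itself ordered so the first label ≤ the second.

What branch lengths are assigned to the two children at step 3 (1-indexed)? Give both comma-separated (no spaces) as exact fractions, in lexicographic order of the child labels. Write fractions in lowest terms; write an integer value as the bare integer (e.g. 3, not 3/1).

1. join Q+X (d=10, Q=-377) ⇒ QX; edges |Q|=27/4, |X|=13/4
  updated: d(A,QX)=31/2, d(B,QX)=24, d(M,QX)=29, d(QX,U)=73/2, d(QX,V)=36, d(QX,Z)=75/2
2. join A+QX (d=31/2, Q=-491/2) ⇒ AQX; edges |A|=87/20, |QX|=223/20
  updated: d(AQX,B)=91/4, d(AQX,M)=63/4, d(AQX,U)=39/2, d(AQX,V)=101/4, d(AQX,Z)=24
3. join U+V (d=13, Q=-699/4) ⇒ UV; edges |U|=49/32, |V|=367/32
  updated: d(AQX,UV)=127/8, d(B,UV)=23/2, d(M,UV)=29, d(UV,Z)=18
4. join AQX+UV (d=127/8, Q=-841/8) ⇒ AQUVX; edges |AQX|=413/48, |UV|=349/48
  updated: d(AQUVX,B)=147/16, d(AQUVX,M)=231/16, d(AQUVX,Z)=209/16
5. join AQUVX+B (d=147/16, Q=-99/2) ⇒ ABQUVX; edges |AQUVX|=191/32, |B|=103/32
  updated: d(ABQUVX,M)=73/8, d(ABQUVX,Z)=103/16
6. join ABQUVX+M (d=73/8, Q=-361/16) ⇒ ABMQUVX; edges |ABQUVX|=137/32, |M|=155/32
  updated: d(ABMQUVX,Z)=69/32
7. join ABMQUVX+Z (d=69/32) ⇒ ABMQUVXZ; edges |ABMQUVX|=69/64, |Z|=69/64
final tree: (((((A:87/20,(Q:27/4,X:13/4):223/20):413/48,(U:49/32,V:367/32):349/48):191/32,B:103/32):137/32,M:155/32):69/64,Z:69/64)
total length: 2395/32

49/32,367/32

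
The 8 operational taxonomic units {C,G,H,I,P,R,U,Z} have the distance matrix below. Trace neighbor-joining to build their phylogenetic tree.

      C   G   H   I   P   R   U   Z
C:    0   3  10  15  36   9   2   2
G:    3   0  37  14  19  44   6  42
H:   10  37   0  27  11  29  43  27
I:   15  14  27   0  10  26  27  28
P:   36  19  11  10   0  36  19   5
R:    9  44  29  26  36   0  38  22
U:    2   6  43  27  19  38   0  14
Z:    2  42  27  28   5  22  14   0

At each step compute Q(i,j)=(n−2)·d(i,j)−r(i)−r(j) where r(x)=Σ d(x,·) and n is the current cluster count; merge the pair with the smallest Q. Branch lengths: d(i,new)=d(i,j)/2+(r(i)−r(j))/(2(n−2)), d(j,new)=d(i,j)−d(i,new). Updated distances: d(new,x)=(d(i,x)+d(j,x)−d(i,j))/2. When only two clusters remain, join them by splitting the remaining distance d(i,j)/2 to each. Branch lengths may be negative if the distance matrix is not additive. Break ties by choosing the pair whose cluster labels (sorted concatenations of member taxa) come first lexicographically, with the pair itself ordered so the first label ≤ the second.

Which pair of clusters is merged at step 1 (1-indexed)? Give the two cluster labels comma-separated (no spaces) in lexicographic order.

G,U

step 1: merge (G,U) at d=6, Q=-278; branch lengths G→13/3, U→5/3; new cluster GU
  updated: d(C,GU)=-1/2, d(GU,H)=37, d(GU,I)=35/2, d(GU,P)=16, d(GU,R)=38, d(GU,Z)=25
step 2: merge (C,GU) at d=-1/2, Q=-207; branch lengths C→-32/5, GU→59/10; new cluster CGU
  updated: d(CGU,H)=95/4, d(CGU,I)=33/2, d(CGU,P)=105/4, d(CGU,R)=95/4, d(CGU,Z)=55/4
step 3: merge (P,Z) at d=5, Q=-164; branch lengths P→25/16, Z→55/16; new cluster PZ
  updated: d(CGU,PZ)=35/2, d(H,PZ)=33/2, d(I,PZ)=33/2, d(PZ,R)=53/2
step 4: merge (H,PZ) at d=33/2, Q=-495/4; branch lengths H→275/24, PZ→121/24; new cluster HPZ
  updated: d(CGU,HPZ)=99/8, d(HPZ,I)=27/2, d(HPZ,R)=39/2
step 5: merge (CGU,I) at d=33/2, Q=-605/8; branch lengths CGU→237/32, I→291/32; new cluster CGIU
  updated: d(CGIU,HPZ)=75/16, d(CGIU,R)=133/8
step 6: merge (CGIU,HPZ) at d=75/16, Q=-653/16; branch lengths CGIU→29/32, HPZ→121/32; new cluster CGHIPUZ
  updated: d(CGHIPUZ,R)=503/32
step 7: merge (CGHIPUZ,R) at d=503/32; branch lengths CGHIPUZ→503/64, R→503/64; new cluster CGHIPRUZ
final tree: ((((C:-32/5,(G:13/3,U:5/3):59/10):237/32,I:291/32):29/32,(H:275/24,(P:25/16,Z:55/16):121/24):121/32):503/64,R:503/64)
total length: 2045/32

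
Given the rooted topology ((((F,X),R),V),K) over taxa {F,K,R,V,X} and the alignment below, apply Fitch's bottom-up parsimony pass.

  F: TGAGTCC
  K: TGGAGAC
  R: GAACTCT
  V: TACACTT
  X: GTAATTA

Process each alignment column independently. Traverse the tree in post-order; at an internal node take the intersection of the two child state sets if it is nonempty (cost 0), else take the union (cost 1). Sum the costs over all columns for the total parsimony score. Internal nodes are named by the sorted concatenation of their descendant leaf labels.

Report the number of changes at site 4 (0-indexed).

2

site 0, node FX: F={T} ∪ X={G} → {G,T} (+1)
site 0, node FRX: FX={G,T} ∩ R={G} → {G} (+0)
site 0, node FRVX: FRX={G} ∪ V={T} → {G,T} (+1)
site 0, node FKRVX: FRVX={G,T} ∩ K={T} → {T} (+0)
site 1, node FX: F={G} ∪ X={T} → {G,T} (+1)
site 1, node FRX: FX={G,T} ∪ R={A} → {A,G,T} (+1)
site 1, node FRVX: FRX={A,G,T} ∩ V={A} → {A} (+0)
site 1, node FKRVX: FRVX={A} ∪ K={G} → {A,G} (+1)
site 2, node FX: F={A} ∩ X={A} → {A} (+0)
site 2, node FRX: FX={A} ∩ R={A} → {A} (+0)
site 2, node FRVX: FRX={A} ∪ V={C} → {A,C} (+1)
site 2, node FKRVX: FRVX={A,C} ∪ K={G} → {A,C,G} (+1)
site 3, node FX: F={G} ∪ X={A} → {A,G} (+1)
site 3, node FRX: FX={A,G} ∪ R={C} → {A,C,G} (+1)
site 3, node FRVX: FRX={A,C,G} ∩ V={A} → {A} (+0)
site 3, node FKRVX: FRVX={A} ∩ K={A} → {A} (+0)
site 4, node FX: F={T} ∩ X={T} → {T} (+0)
site 4, node FRX: FX={T} ∩ R={T} → {T} (+0)
site 4, node FRVX: FRX={T} ∪ V={C} → {C,T} (+1)
site 4, node FKRVX: FRVX={C,T} ∪ K={G} → {C,G,T} (+1)
site 5, node FX: F={C} ∪ X={T} → {C,T} (+1)
site 5, node FRX: FX={C,T} ∩ R={C} → {C} (+0)
site 5, node FRVX: FRX={C} ∪ V={T} → {C,T} (+1)
site 5, node FKRVX: FRVX={C,T} ∪ K={A} → {A,C,T} (+1)
site 6, node FX: F={C} ∪ X={A} → {A,C} (+1)
site 6, node FRX: FX={A,C} ∪ R={T} → {A,C,T} (+1)
site 6, node FRVX: FRX={A,C,T} ∩ V={T} → {T} (+0)
site 6, node FKRVX: FRVX={T} ∪ K={C} → {C,T} (+1)
per-site changes: [2, 3, 2, 2, 2, 3, 3]; total = 17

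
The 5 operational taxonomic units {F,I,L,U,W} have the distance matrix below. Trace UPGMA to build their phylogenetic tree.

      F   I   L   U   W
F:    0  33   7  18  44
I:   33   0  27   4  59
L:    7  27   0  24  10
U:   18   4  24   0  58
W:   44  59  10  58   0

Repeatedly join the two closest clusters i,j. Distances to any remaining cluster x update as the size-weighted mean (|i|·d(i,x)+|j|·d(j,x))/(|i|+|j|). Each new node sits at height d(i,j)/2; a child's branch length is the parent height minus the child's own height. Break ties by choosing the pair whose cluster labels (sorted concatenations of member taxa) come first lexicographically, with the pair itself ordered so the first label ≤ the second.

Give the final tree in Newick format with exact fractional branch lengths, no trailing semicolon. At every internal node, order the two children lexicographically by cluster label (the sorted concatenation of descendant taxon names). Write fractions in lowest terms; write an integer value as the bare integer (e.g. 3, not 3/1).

(((F:7/2,L:7/2):37/4,(I:2,U:2):43/4):69/8,W:171/8)

step 1: merge (I,U) at d=4; branch lengths I→2, U→2; new cluster IU
  updated: d(F,IU)=51/2, d(IU,L)=51/2, d(IU,W)=117/2
step 2: merge (F,L) at d=7; branch lengths F→7/2, L→7/2; new cluster FL
  updated: d(FL,IU)=51/2, d(FL,W)=27
step 3: merge (FL,IU) at d=51/2; branch lengths FL→37/4, IU→43/4; new cluster FILU
  updated: d(FILU,W)=171/4
step 4: merge (FILU,W) at d=171/4; branch lengths FILU→69/8, W→171/8; new cluster FILUW
final tree: (((F:7/2,L:7/2):37/4,(I:2,U:2):43/4):69/8,W:171/8)
total length: 61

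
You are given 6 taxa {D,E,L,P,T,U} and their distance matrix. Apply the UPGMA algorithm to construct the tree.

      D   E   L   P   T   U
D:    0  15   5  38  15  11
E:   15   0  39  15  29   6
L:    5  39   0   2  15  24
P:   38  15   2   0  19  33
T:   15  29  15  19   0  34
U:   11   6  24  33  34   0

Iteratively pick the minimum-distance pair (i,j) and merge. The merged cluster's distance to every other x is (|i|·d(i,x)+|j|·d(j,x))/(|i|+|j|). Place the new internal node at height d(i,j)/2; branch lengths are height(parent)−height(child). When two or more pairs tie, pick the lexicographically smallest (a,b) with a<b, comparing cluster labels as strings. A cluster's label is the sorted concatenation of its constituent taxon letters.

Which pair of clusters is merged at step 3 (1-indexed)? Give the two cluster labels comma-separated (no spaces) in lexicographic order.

iteration 1: select L,P (d=2); attach at lengths (1, 1); label the merged cluster LP
  updated: d(D,LP)=43/2, d(E,LP)=27, d(LP,T)=17, d(LP,U)=57/2
iteration 2: select E,U (d=6); attach at lengths (3, 3); label the merged cluster EU
  updated: d(D,EU)=13, d(EU,LP)=111/4, d(EU,T)=63/2
iteration 3: select D,EU (d=13); attach at lengths (13/2, 7/2); label the merged cluster DEU
  updated: d(DEU,LP)=77/3, d(DEU,T)=26
iteration 4: select LP,T (d=17); attach at lengths (15/2, 17/2); label the merged cluster LPT
  updated: d(DEU,LPT)=232/9
iteration 5: select DEU,LPT (d=232/9); attach at lengths (115/18, 79/18); label the merged cluster DELPTU
final tree: ((D:13/2,(E:3,U:3):7/2):115/18,((L:1,P:1):15/2,T:17/2):79/18)
total length: 403/9

D,EU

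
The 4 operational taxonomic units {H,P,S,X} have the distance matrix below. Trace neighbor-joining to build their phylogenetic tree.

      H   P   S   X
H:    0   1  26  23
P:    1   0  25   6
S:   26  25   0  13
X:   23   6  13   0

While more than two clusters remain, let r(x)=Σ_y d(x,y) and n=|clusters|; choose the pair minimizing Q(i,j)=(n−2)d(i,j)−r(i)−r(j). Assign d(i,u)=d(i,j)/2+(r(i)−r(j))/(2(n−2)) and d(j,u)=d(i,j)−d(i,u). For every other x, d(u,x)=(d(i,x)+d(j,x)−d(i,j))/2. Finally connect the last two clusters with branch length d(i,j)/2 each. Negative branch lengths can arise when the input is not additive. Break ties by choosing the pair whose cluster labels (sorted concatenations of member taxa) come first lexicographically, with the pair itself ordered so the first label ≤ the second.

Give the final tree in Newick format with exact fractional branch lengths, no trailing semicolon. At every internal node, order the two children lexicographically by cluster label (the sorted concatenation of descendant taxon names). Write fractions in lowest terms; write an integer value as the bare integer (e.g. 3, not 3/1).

(((H:5,P:-4):13,S:12):1/2,X:1/2)

iteration 1: select H,P (d=1, Q=-80); attach at lengths (5, -4); label the merged cluster HP
  updated: d(HP,S)=25, d(HP,X)=14
iteration 2: select HP,S (d=25, Q=-52); attach at lengths (13, 12); label the merged cluster HPS
  updated: d(HPS,X)=1
iteration 3: select HPS,X (d=1); attach at lengths (1/2, 1/2); label the merged cluster HPSX
final tree: (((H:5,P:-4):13,S:12):1/2,X:1/2)
total length: 27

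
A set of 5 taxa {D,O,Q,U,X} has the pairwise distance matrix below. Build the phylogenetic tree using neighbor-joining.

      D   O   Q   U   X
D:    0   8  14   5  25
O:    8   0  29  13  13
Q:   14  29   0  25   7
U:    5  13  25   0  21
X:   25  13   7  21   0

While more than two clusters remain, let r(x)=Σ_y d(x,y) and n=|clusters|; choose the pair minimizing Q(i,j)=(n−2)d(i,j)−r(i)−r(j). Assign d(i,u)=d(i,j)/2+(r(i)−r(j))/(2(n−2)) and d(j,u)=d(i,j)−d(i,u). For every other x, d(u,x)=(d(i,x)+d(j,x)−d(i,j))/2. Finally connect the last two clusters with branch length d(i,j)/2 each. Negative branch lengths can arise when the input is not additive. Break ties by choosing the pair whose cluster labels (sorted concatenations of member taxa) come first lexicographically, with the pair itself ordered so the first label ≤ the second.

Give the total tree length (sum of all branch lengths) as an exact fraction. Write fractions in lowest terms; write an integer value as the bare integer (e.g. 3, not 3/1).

259/8

iteration 1: select Q,X (d=7, Q=-120); attach at lengths (5, 2); label the merged cluster QX
  updated: d(D,QX)=16, d(O,QX)=35/2, d(QX,U)=39/2
iteration 2: select D,U (d=5, Q=-113/2); attach at lengths (3/8, 37/8); label the merged cluster DU
  updated: d(DU,O)=8, d(DU,QX)=61/4
iteration 3: select DU,O (d=8, Q=-163/4); attach at lengths (23/8, 41/8); label the merged cluster DOU
  updated: d(DOU,QX)=99/8
iteration 4: select DOU,QX (d=99/8); attach at lengths (99/16, 99/16); label the merged cluster DOQUX
final tree: (((D:3/8,U:37/8):23/8,O:41/8):99/16,(Q:5,X:2):99/16)
total length: 259/8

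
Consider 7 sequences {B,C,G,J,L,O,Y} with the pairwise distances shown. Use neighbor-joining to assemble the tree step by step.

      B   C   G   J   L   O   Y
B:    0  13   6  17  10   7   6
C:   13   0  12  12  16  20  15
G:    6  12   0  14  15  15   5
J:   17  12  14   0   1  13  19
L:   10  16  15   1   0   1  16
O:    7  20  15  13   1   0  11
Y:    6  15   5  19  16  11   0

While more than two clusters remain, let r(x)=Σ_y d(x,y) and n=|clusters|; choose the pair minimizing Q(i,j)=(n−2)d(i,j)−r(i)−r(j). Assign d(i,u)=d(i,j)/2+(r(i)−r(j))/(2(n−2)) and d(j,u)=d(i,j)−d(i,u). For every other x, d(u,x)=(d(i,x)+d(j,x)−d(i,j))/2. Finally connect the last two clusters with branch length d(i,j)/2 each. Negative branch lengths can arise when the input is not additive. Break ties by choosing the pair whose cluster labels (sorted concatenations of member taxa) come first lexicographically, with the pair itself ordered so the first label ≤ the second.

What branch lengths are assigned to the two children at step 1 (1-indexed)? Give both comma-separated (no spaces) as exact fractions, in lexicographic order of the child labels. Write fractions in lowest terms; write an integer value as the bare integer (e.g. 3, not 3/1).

step 1: merge (J,L) at d=1, Q=-130; branch lengths J→11/5, L→-6/5; new cluster JL
  updated: d(B,JL)=13, d(C,JL)=27/2, d(G,JL)=14, d(JL,O)=13/2, d(JL,Y)=17
step 2: merge (JL,O) at d=13/2, Q=-195/2; branch lengths JL→61/16, O→43/16; new cluster JLO
  updated: d(B,JLO)=27/4, d(C,JLO)=27/2, d(G,JLO)=45/4, d(JLO,Y)=43/4
step 3: merge (G,Y) at d=5, Q=-56; branch lengths G→25/12, Y→35/12; new cluster GY
  updated: d(B,GY)=7/2, d(C,GY)=11, d(GY,JLO)=17/2
step 4: merge (B,GY) at d=7/2, Q=-157/4; branch lengths B→29/16, GY→27/16; new cluster BGY
  updated: d(BGY,C)=41/4, d(BGY,JLO)=47/8
step 5: merge (BGY,C) at d=41/4, Q=-237/8; branch lengths BGY→21/16, C→143/16; new cluster BCGY
  updated: d(BCGY,JLO)=73/16
step 6: merge (BCGY,JLO) at d=73/16; branch lengths BCGY→73/32, JLO→73/32; new cluster BCGJLOY
final tree: (((B:29/16,(G:25/12,Y:35/12):27/16):21/16,C:143/16):73/32,((J:11/5,L:-6/5):61/16,O:43/16):73/32)
total length: 493/16

11/5,-6/5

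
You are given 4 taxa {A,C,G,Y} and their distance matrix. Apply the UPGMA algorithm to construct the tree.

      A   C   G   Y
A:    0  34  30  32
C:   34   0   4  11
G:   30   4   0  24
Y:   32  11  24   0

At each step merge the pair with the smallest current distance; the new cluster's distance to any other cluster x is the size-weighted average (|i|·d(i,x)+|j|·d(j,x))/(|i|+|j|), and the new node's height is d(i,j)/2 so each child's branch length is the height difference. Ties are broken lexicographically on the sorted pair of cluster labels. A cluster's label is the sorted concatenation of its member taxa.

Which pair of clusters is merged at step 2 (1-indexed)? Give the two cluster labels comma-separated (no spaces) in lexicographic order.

iteration 1: select C,G (d=4); attach at lengths (2, 2); label the merged cluster CG
  updated: d(A,CG)=32, d(CG,Y)=35/2
iteration 2: select CG,Y (d=35/2); attach at lengths (27/4, 35/4); label the merged cluster CGY
  updated: d(A,CGY)=32
iteration 3: select A,CGY (d=32); attach at lengths (16, 29/4); label the merged cluster ACGY
final tree: (A:16,((C:2,G:2):27/4,Y:35/4):29/4)
total length: 171/4

CG,Y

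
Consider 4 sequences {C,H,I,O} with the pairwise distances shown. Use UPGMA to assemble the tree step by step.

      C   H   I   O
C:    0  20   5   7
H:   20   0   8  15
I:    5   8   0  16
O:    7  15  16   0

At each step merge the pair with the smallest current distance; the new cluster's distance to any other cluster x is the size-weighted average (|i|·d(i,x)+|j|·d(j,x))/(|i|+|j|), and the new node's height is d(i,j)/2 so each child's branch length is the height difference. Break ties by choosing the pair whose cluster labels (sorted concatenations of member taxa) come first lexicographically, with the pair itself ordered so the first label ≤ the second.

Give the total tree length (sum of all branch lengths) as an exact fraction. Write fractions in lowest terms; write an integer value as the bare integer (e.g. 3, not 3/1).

271/12

iteration 1: select C,I (d=5); attach at lengths (5/2, 5/2); label the merged cluster CI
  updated: d(CI,H)=14, d(CI,O)=23/2
iteration 2: select CI,O (d=23/2); attach at lengths (13/4, 23/4); label the merged cluster CIO
  updated: d(CIO,H)=43/3
iteration 3: select CIO,H (d=43/3); attach at lengths (17/12, 43/6); label the merged cluster CHIO
final tree: (((C:5/2,I:5/2):13/4,O:23/4):17/12,H:43/6)
total length: 271/12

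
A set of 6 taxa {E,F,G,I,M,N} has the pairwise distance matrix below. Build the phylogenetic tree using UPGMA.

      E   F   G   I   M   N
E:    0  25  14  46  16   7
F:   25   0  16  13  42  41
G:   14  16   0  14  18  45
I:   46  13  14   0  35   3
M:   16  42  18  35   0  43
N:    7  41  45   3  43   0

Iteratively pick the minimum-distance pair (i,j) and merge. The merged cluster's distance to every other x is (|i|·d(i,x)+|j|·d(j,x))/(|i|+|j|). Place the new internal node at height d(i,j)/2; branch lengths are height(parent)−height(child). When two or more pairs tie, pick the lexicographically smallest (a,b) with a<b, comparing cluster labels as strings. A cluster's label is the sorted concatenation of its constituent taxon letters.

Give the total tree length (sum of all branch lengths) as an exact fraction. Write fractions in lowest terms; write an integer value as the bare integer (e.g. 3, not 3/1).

iteration 1: select I,N (d=3); attach at lengths (3/2, 3/2); label the merged cluster IN
  updated: d(E,IN)=53/2, d(F,IN)=27, d(G,IN)=59/2, d(IN,M)=39
iteration 2: select E,G (d=14); attach at lengths (7, 7); label the merged cluster EG
  updated: d(EG,F)=41/2, d(EG,IN)=28, d(EG,M)=17
iteration 3: select EG,M (d=17); attach at lengths (3/2, 17/2); label the merged cluster EGM
  updated: d(EGM,F)=83/3, d(EGM,IN)=95/3
iteration 4: select F,IN (d=27); attach at lengths (27/2, 12); label the merged cluster FIN
  updated: d(EGM,FIN)=91/3
iteration 5: select EGM,FIN (d=91/3); attach at lengths (20/3, 5/3); label the merged cluster EFGIMN
final tree: (((E:7,G:7):3/2,M:17/2):20/3,(F:27/2,(I:3/2,N:3/2):12):5/3)
total length: 365/6

365/6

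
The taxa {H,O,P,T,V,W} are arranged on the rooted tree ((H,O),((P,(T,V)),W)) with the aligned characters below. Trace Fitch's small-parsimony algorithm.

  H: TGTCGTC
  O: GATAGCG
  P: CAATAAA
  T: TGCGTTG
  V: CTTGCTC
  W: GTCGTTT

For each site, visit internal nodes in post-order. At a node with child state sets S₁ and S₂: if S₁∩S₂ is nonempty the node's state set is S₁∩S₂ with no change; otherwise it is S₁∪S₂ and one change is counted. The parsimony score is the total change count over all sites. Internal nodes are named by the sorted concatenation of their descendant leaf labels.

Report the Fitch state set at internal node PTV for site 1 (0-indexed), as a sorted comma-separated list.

A,G,T

HO@0: {T} ∪ {G} = {G,T} (union, +1)
TV@0: {T} ∪ {C} = {C,T} (union, +1)
PTV@0: {C} ∩ {C,T} = {C} (intersection, +0)
PTVW@0: {C} ∪ {G} = {C,G} (union, +1)
HOPTVW@0: {G,T} ∩ {C,G} = {G} (intersection, +0)
HO@1: {G} ∪ {A} = {A,G} (union, +1)
TV@1: {G} ∪ {T} = {G,T} (union, +1)
PTV@1: {A} ∪ {G,T} = {A,G,T} (union, +1)
PTVW@1: {A,G,T} ∩ {T} = {T} (intersection, +0)
HOPTVW@1: {A,G} ∪ {T} = {A,G,T} (union, +1)
HO@2: {T} ∩ {T} = {T} (intersection, +0)
TV@2: {C} ∪ {T} = {C,T} (union, +1)
PTV@2: {A} ∪ {C,T} = {A,C,T} (union, +1)
PTVW@2: {A,C,T} ∩ {C} = {C} (intersection, +0)
HOPTVW@2: {T} ∪ {C} = {C,T} (union, +1)
HO@3: {C} ∪ {A} = {A,C} (union, +1)
TV@3: {G} ∩ {G} = {G} (intersection, +0)
PTV@3: {T} ∪ {G} = {G,T} (union, +1)
PTVW@3: {G,T} ∩ {G} = {G} (intersection, +0)
HOPTVW@3: {A,C} ∪ {G} = {A,C,G} (union, +1)
HO@4: {G} ∩ {G} = {G} (intersection, +0)
TV@4: {T} ∪ {C} = {C,T} (union, +1)
PTV@4: {A} ∪ {C,T} = {A,C,T} (union, +1)
PTVW@4: {A,C,T} ∩ {T} = {T} (intersection, +0)
HOPTVW@4: {G} ∪ {T} = {G,T} (union, +1)
HO@5: {T} ∪ {C} = {C,T} (union, +1)
TV@5: {T} ∩ {T} = {T} (intersection, +0)
PTV@5: {A} ∪ {T} = {A,T} (union, +1)
PTVW@5: {A,T} ∩ {T} = {T} (intersection, +0)
HOPTVW@5: {C,T} ∩ {T} = {T} (intersection, +0)
HO@6: {C} ∪ {G} = {C,G} (union, +1)
TV@6: {G} ∪ {C} = {C,G} (union, +1)
PTV@6: {A} ∪ {C,G} = {A,C,G} (union, +1)
PTVW@6: {A,C,G} ∪ {T} = {A,C,G,T} (union, +1)
HOPTVW@6: {C,G} ∩ {A,C,G,T} = {C,G} (intersection, +0)
per-site changes: [3, 4, 3, 3, 3, 2, 4]; total = 22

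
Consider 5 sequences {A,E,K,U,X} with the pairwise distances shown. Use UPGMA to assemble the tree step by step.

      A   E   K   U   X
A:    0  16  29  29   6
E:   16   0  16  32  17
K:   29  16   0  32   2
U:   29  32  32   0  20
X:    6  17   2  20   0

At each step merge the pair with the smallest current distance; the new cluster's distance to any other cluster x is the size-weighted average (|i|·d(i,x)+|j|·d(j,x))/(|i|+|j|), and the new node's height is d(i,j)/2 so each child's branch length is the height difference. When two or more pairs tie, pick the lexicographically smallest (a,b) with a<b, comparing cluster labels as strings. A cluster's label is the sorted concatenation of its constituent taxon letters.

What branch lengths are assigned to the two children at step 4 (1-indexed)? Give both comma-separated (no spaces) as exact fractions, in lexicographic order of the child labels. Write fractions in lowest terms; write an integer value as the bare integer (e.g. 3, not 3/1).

45/8,113/8

iteration 1: select K,X (d=2); attach at lengths (1, 1); label the merged cluster KX
  updated: d(A,KX)=35/2, d(E,KX)=33/2, d(KX,U)=26
iteration 2: select A,E (d=16); attach at lengths (8, 8); label the merged cluster AE
  updated: d(AE,KX)=17, d(AE,U)=61/2
iteration 3: select AE,KX (d=17); attach at lengths (1/2, 15/2); label the merged cluster AEKX
  updated: d(AEKX,U)=113/4
iteration 4: select AEKX,U (d=113/4); attach at lengths (45/8, 113/8); label the merged cluster AEKUX
final tree: (((A:8,E:8):1/2,(K:1,X:1):15/2):45/8,U:113/8)
total length: 183/4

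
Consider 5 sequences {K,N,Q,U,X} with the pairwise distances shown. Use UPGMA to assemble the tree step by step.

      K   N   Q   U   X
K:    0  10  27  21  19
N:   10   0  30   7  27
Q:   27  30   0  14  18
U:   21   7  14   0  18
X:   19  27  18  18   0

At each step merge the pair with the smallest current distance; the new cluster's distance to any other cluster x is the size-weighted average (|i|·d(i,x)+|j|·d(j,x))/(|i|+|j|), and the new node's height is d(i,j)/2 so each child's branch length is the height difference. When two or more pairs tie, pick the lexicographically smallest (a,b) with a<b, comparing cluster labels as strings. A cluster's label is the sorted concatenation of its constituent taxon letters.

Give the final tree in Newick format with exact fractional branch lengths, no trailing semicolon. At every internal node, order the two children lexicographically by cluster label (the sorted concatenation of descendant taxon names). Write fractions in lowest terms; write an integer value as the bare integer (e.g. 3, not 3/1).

((K:31/4,(N:7/2,U:7/2):17/4):7/2,(Q:9,X:9):9/4)

1. join N+U (d=7) ⇒ NU; edges |N|=7/2, |U|=7/2
  updated: d(K,NU)=31/2, d(NU,Q)=22, d(NU,X)=45/2
2. join K+NU (d=31/2) ⇒ KNU; edges |K|=31/4, |NU|=17/4
  updated: d(KNU,Q)=71/3, d(KNU,X)=64/3
3. join Q+X (d=18) ⇒ QX; edges |Q|=9, |X|=9
  updated: d(KNU,QX)=45/2
4. join KNU+QX (d=45/2) ⇒ KNQUX; edges |KNU|=7/2, |QX|=9/4
final tree: ((K:31/4,(N:7/2,U:7/2):17/4):7/2,(Q:9,X:9):9/4)
total length: 171/4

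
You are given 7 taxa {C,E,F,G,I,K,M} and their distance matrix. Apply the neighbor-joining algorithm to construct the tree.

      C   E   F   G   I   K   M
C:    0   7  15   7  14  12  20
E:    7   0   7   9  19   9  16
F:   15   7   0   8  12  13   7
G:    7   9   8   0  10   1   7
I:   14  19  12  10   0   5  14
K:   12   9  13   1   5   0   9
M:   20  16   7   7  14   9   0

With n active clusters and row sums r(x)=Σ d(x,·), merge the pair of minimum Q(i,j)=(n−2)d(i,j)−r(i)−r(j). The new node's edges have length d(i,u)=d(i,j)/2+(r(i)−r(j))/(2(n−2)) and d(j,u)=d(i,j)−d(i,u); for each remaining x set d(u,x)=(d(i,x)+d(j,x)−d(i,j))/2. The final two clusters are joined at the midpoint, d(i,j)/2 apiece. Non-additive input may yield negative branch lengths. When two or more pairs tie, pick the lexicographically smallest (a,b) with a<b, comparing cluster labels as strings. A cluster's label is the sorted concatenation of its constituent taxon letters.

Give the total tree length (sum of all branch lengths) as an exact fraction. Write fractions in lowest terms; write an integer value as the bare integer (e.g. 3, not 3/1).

119/4

iteration 1: select C,E (d=7, Q=-107); attach at lengths (43/10, 27/10); label the merged cluster CE
  updated: d(CE,F)=15/2, d(CE,G)=9/2, d(CE,I)=13, d(CE,K)=7, d(CE,M)=29/2
iteration 2: select F,M (d=7, Q=-71); attach at lengths (3, 4); label the merged cluster FM
  updated: d(CE,FM)=15/2, d(FM,G)=4, d(FM,I)=19/2, d(FM,K)=15/2
iteration 3: select I,K (d=5, Q=-43); attach at lengths (16/3, -1/3); label the merged cluster IK
  updated: d(CE,IK)=15/2, d(FM,IK)=6, d(G,IK)=3
iteration 4: select CE,FM (d=15/2, Q=-22); attach at lengths (17/4, 13/4); label the merged cluster CEFM
  updated: d(CEFM,G)=1/2, d(CEFM,IK)=3
iteration 5: select CEFM,G (d=1/2, Q=-13/2); attach at lengths (1/4, 1/4); label the merged cluster CEFGM
  updated: d(CEFGM,IK)=11/4
iteration 6: select CEFGM,IK (d=11/4); attach at lengths (11/8, 11/8); label the merged cluster CEFGIKM
final tree: ((((C:43/10,E:27/10):17/4,(F:3,M:4):13/4):1/4,G:1/4):11/8,(I:16/3,K:-1/3):11/8)
total length: 119/4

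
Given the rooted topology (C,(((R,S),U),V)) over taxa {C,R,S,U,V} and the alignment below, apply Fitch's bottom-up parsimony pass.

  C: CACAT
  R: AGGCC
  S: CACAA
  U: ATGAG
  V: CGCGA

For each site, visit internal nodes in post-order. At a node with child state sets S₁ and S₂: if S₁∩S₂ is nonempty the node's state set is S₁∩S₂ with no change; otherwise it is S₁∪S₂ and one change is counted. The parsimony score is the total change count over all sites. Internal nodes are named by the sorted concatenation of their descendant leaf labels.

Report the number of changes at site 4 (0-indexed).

3

[col 0] RS: children R:{A}, S:{C} ∪→ {A,C}; cost 1
[col 0] RSU: children RS:{A,C}, U:{A} ∩→ {A}; cost 0
[col 0] RSUV: children RSU:{A}, V:{C} ∪→ {A,C}; cost 1
[col 0] CRSUV: children C:{C}, RSUV:{A,C} ∩→ {C}; cost 0
[col 1] RS: children R:{G}, S:{A} ∪→ {A,G}; cost 1
[col 1] RSU: children RS:{A,G}, U:{T} ∪→ {A,G,T}; cost 1
[col 1] RSUV: children RSU:{A,G,T}, V:{G} ∩→ {G}; cost 0
[col 1] CRSUV: children C:{A}, RSUV:{G} ∪→ {A,G}; cost 1
[col 2] RS: children R:{G}, S:{C} ∪→ {C,G}; cost 1
[col 2] RSU: children RS:{C,G}, U:{G} ∩→ {G}; cost 0
[col 2] RSUV: children RSU:{G}, V:{C} ∪→ {C,G}; cost 1
[col 2] CRSUV: children C:{C}, RSUV:{C,G} ∩→ {C}; cost 0
[col 3] RS: children R:{C}, S:{A} ∪→ {A,C}; cost 1
[col 3] RSU: children RS:{A,C}, U:{A} ∩→ {A}; cost 0
[col 3] RSUV: children RSU:{A}, V:{G} ∪→ {A,G}; cost 1
[col 3] CRSUV: children C:{A}, RSUV:{A,G} ∩→ {A}; cost 0
[col 4] RS: children R:{C}, S:{A} ∪→ {A,C}; cost 1
[col 4] RSU: children RS:{A,C}, U:{G} ∪→ {A,C,G}; cost 1
[col 4] RSUV: children RSU:{A,C,G}, V:{A} ∩→ {A}; cost 0
[col 4] CRSUV: children C:{T}, RSUV:{A} ∪→ {A,T}; cost 1
per-site changes: [2, 3, 2, 2, 3]; total = 12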